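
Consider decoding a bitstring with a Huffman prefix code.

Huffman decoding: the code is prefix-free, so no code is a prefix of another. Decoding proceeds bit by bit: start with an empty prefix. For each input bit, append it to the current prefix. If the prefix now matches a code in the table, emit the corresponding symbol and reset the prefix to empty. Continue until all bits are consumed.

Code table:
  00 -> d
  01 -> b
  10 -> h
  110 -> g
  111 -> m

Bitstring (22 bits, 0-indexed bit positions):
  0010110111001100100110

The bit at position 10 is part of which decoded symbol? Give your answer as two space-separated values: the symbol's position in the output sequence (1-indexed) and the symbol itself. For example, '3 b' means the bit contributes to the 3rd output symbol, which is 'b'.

Bit 0: prefix='0' (no match yet)
Bit 1: prefix='00' -> emit 'd', reset
Bit 2: prefix='1' (no match yet)
Bit 3: prefix='10' -> emit 'h', reset
Bit 4: prefix='1' (no match yet)
Bit 5: prefix='11' (no match yet)
Bit 6: prefix='110' -> emit 'g', reset
Bit 7: prefix='1' (no match yet)
Bit 8: prefix='11' (no match yet)
Bit 9: prefix='111' -> emit 'm', reset
Bit 10: prefix='0' (no match yet)
Bit 11: prefix='00' -> emit 'd', reset
Bit 12: prefix='1' (no match yet)
Bit 13: prefix='11' (no match yet)
Bit 14: prefix='110' -> emit 'g', reset

Answer: 5 d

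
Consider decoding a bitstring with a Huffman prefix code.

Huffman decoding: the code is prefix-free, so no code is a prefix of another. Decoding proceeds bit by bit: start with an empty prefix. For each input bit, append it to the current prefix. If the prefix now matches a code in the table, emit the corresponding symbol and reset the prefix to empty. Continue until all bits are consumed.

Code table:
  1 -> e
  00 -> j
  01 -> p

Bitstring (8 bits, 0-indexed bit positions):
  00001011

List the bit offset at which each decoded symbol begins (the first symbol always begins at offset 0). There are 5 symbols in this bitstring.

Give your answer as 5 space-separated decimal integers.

Bit 0: prefix='0' (no match yet)
Bit 1: prefix='00' -> emit 'j', reset
Bit 2: prefix='0' (no match yet)
Bit 3: prefix='00' -> emit 'j', reset
Bit 4: prefix='1' -> emit 'e', reset
Bit 5: prefix='0' (no match yet)
Bit 6: prefix='01' -> emit 'p', reset
Bit 7: prefix='1' -> emit 'e', reset

Answer: 0 2 4 5 7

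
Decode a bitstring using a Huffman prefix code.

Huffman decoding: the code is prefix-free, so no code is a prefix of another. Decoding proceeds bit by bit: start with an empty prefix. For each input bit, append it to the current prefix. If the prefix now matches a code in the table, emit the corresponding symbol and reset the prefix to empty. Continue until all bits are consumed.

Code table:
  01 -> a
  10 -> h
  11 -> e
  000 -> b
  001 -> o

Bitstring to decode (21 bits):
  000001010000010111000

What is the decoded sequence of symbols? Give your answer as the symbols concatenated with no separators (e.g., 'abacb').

Bit 0: prefix='0' (no match yet)
Bit 1: prefix='00' (no match yet)
Bit 2: prefix='000' -> emit 'b', reset
Bit 3: prefix='0' (no match yet)
Bit 4: prefix='00' (no match yet)
Bit 5: prefix='001' -> emit 'o', reset
Bit 6: prefix='0' (no match yet)
Bit 7: prefix='01' -> emit 'a', reset
Bit 8: prefix='0' (no match yet)
Bit 9: prefix='00' (no match yet)
Bit 10: prefix='000' -> emit 'b', reset
Bit 11: prefix='0' (no match yet)
Bit 12: prefix='00' (no match yet)
Bit 13: prefix='001' -> emit 'o', reset
Bit 14: prefix='0' (no match yet)
Bit 15: prefix='01' -> emit 'a', reset
Bit 16: prefix='1' (no match yet)
Bit 17: prefix='11' -> emit 'e', reset
Bit 18: prefix='0' (no match yet)
Bit 19: prefix='00' (no match yet)
Bit 20: prefix='000' -> emit 'b', reset

Answer: boaboaeb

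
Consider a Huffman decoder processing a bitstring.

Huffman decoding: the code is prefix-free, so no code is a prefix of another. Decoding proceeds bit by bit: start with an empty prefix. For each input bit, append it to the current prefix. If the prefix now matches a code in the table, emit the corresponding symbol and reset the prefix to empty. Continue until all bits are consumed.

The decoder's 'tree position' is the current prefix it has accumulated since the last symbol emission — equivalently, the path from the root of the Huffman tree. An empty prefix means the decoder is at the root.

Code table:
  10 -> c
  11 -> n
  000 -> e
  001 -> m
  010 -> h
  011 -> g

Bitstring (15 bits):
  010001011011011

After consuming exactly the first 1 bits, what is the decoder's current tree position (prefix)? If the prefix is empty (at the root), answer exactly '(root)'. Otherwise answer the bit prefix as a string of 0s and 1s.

Bit 0: prefix='0' (no match yet)

Answer: 0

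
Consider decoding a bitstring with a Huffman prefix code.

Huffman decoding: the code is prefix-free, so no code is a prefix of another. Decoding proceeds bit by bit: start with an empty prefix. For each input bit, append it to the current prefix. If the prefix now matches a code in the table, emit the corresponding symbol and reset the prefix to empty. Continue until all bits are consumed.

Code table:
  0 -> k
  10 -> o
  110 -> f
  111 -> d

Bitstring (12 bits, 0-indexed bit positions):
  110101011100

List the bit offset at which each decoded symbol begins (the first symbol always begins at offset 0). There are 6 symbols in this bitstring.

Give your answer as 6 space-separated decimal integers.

Answer: 0 3 5 7 10 11

Derivation:
Bit 0: prefix='1' (no match yet)
Bit 1: prefix='11' (no match yet)
Bit 2: prefix='110' -> emit 'f', reset
Bit 3: prefix='1' (no match yet)
Bit 4: prefix='10' -> emit 'o', reset
Bit 5: prefix='1' (no match yet)
Bit 6: prefix='10' -> emit 'o', reset
Bit 7: prefix='1' (no match yet)
Bit 8: prefix='11' (no match yet)
Bit 9: prefix='111' -> emit 'd', reset
Bit 10: prefix='0' -> emit 'k', reset
Bit 11: prefix='0' -> emit 'k', reset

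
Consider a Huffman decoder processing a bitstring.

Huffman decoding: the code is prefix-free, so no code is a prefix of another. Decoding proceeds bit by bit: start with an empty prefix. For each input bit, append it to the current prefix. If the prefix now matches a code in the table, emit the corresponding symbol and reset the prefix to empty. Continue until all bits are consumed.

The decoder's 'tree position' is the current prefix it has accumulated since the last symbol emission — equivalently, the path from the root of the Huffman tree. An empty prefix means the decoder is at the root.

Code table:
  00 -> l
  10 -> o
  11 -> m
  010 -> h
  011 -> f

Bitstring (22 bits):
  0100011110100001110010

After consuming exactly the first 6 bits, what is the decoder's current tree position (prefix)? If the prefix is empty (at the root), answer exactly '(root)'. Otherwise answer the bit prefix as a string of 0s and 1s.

Bit 0: prefix='0' (no match yet)
Bit 1: prefix='01' (no match yet)
Bit 2: prefix='010' -> emit 'h', reset
Bit 3: prefix='0' (no match yet)
Bit 4: prefix='00' -> emit 'l', reset
Bit 5: prefix='1' (no match yet)

Answer: 1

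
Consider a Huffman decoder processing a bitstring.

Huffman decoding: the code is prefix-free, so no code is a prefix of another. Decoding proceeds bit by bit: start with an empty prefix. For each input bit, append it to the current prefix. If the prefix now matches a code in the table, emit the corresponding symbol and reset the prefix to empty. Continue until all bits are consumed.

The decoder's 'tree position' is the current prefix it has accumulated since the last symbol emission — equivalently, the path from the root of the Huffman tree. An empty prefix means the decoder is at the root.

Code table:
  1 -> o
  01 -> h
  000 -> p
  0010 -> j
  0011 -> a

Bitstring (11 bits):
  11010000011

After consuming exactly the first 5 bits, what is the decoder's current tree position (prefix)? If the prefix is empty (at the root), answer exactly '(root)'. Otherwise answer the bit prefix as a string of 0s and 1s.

Bit 0: prefix='1' -> emit 'o', reset
Bit 1: prefix='1' -> emit 'o', reset
Bit 2: prefix='0' (no match yet)
Bit 3: prefix='01' -> emit 'h', reset
Bit 4: prefix='0' (no match yet)

Answer: 0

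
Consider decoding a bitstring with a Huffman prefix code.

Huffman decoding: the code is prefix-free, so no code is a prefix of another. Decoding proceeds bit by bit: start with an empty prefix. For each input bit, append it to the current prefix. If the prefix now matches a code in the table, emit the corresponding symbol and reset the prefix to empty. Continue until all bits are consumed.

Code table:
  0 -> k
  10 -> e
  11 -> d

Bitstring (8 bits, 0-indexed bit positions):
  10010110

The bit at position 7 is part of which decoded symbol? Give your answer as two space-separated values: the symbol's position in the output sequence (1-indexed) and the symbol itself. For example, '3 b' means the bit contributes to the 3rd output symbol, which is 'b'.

Bit 0: prefix='1' (no match yet)
Bit 1: prefix='10' -> emit 'e', reset
Bit 2: prefix='0' -> emit 'k', reset
Bit 3: prefix='1' (no match yet)
Bit 4: prefix='10' -> emit 'e', reset
Bit 5: prefix='1' (no match yet)
Bit 6: prefix='11' -> emit 'd', reset
Bit 7: prefix='0' -> emit 'k', reset

Answer: 5 k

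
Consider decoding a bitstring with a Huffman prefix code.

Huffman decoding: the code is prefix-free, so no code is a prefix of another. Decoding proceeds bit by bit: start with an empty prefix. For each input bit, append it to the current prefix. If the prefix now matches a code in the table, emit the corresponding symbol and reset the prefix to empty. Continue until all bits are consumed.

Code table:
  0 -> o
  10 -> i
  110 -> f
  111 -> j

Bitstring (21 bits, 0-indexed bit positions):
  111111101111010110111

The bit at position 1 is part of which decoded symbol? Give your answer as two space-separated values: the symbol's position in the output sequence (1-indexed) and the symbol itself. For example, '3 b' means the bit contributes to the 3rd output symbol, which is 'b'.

Answer: 1 j

Derivation:
Bit 0: prefix='1' (no match yet)
Bit 1: prefix='11' (no match yet)
Bit 2: prefix='111' -> emit 'j', reset
Bit 3: prefix='1' (no match yet)
Bit 4: prefix='11' (no match yet)
Bit 5: prefix='111' -> emit 'j', reset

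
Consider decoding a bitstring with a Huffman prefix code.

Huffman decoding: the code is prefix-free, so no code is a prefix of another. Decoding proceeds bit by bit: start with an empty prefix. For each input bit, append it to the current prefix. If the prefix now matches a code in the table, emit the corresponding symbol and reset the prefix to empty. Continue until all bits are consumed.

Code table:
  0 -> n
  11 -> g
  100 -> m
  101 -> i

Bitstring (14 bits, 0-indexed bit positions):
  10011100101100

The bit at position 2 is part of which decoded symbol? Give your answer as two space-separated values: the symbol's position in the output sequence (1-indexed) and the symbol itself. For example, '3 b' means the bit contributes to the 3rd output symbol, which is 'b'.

Bit 0: prefix='1' (no match yet)
Bit 1: prefix='10' (no match yet)
Bit 2: prefix='100' -> emit 'm', reset
Bit 3: prefix='1' (no match yet)
Bit 4: prefix='11' -> emit 'g', reset
Bit 5: prefix='1' (no match yet)
Bit 6: prefix='10' (no match yet)

Answer: 1 m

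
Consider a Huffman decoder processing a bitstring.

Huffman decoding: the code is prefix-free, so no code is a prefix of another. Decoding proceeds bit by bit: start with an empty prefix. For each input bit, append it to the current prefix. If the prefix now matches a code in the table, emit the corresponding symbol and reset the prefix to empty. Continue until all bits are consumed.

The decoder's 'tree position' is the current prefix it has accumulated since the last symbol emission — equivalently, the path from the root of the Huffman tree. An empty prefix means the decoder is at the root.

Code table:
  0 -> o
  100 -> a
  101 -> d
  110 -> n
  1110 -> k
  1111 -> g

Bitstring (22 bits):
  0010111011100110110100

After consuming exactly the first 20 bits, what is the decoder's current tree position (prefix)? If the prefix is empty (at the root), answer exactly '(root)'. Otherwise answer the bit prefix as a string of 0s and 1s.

Answer: 1

Derivation:
Bit 0: prefix='0' -> emit 'o', reset
Bit 1: prefix='0' -> emit 'o', reset
Bit 2: prefix='1' (no match yet)
Bit 3: prefix='10' (no match yet)
Bit 4: prefix='101' -> emit 'd', reset
Bit 5: prefix='1' (no match yet)
Bit 6: prefix='11' (no match yet)
Bit 7: prefix='110' -> emit 'n', reset
Bit 8: prefix='1' (no match yet)
Bit 9: prefix='11' (no match yet)
Bit 10: prefix='111' (no match yet)
Bit 11: prefix='1110' -> emit 'k', reset
Bit 12: prefix='0' -> emit 'o', reset
Bit 13: prefix='1' (no match yet)
Bit 14: prefix='11' (no match yet)
Bit 15: prefix='110' -> emit 'n', reset
Bit 16: prefix='1' (no match yet)
Bit 17: prefix='11' (no match yet)
Bit 18: prefix='110' -> emit 'n', reset
Bit 19: prefix='1' (no match yet)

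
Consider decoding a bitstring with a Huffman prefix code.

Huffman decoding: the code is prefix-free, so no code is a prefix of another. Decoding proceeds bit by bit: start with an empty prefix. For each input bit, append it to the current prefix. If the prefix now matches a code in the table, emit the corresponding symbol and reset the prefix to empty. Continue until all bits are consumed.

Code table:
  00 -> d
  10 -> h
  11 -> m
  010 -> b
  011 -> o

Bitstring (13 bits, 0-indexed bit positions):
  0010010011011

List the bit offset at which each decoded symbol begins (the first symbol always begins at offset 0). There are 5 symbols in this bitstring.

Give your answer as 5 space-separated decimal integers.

Bit 0: prefix='0' (no match yet)
Bit 1: prefix='00' -> emit 'd', reset
Bit 2: prefix='1' (no match yet)
Bit 3: prefix='10' -> emit 'h', reset
Bit 4: prefix='0' (no match yet)
Bit 5: prefix='01' (no match yet)
Bit 6: prefix='010' -> emit 'b', reset
Bit 7: prefix='0' (no match yet)
Bit 8: prefix='01' (no match yet)
Bit 9: prefix='011' -> emit 'o', reset
Bit 10: prefix='0' (no match yet)
Bit 11: prefix='01' (no match yet)
Bit 12: prefix='011' -> emit 'o', reset

Answer: 0 2 4 7 10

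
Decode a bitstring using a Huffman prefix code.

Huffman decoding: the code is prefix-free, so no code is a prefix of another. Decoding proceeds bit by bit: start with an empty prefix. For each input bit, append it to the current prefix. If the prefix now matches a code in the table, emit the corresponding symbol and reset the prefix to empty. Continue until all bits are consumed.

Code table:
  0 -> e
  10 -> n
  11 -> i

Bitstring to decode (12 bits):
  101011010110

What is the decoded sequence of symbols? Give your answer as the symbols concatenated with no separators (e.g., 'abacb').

Answer: nnienie

Derivation:
Bit 0: prefix='1' (no match yet)
Bit 1: prefix='10' -> emit 'n', reset
Bit 2: prefix='1' (no match yet)
Bit 3: prefix='10' -> emit 'n', reset
Bit 4: prefix='1' (no match yet)
Bit 5: prefix='11' -> emit 'i', reset
Bit 6: prefix='0' -> emit 'e', reset
Bit 7: prefix='1' (no match yet)
Bit 8: prefix='10' -> emit 'n', reset
Bit 9: prefix='1' (no match yet)
Bit 10: prefix='11' -> emit 'i', reset
Bit 11: prefix='0' -> emit 'e', reset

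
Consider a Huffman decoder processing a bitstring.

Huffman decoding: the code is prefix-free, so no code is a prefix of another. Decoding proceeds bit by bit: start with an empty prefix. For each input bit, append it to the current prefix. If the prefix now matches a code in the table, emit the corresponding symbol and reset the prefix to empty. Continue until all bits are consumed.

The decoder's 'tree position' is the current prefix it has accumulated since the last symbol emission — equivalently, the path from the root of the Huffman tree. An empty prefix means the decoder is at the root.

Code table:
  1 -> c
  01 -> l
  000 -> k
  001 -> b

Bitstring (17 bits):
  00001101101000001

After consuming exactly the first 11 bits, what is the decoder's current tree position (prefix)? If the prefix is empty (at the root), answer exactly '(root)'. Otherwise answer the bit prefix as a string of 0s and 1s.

Bit 0: prefix='0' (no match yet)
Bit 1: prefix='00' (no match yet)
Bit 2: prefix='000' -> emit 'k', reset
Bit 3: prefix='0' (no match yet)
Bit 4: prefix='01' -> emit 'l', reset
Bit 5: prefix='1' -> emit 'c', reset
Bit 6: prefix='0' (no match yet)
Bit 7: prefix='01' -> emit 'l', reset
Bit 8: prefix='1' -> emit 'c', reset
Bit 9: prefix='0' (no match yet)
Bit 10: prefix='01' -> emit 'l', reset

Answer: (root)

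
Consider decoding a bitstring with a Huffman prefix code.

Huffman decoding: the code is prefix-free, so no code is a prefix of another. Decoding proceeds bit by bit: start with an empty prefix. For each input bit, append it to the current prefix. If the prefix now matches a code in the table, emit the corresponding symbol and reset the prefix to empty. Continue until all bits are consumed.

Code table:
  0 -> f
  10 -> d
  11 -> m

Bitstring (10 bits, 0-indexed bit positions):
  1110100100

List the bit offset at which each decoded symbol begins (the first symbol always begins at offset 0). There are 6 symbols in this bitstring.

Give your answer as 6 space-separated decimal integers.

Answer: 0 2 4 6 7 9

Derivation:
Bit 0: prefix='1' (no match yet)
Bit 1: prefix='11' -> emit 'm', reset
Bit 2: prefix='1' (no match yet)
Bit 3: prefix='10' -> emit 'd', reset
Bit 4: prefix='1' (no match yet)
Bit 5: prefix='10' -> emit 'd', reset
Bit 6: prefix='0' -> emit 'f', reset
Bit 7: prefix='1' (no match yet)
Bit 8: prefix='10' -> emit 'd', reset
Bit 9: prefix='0' -> emit 'f', reset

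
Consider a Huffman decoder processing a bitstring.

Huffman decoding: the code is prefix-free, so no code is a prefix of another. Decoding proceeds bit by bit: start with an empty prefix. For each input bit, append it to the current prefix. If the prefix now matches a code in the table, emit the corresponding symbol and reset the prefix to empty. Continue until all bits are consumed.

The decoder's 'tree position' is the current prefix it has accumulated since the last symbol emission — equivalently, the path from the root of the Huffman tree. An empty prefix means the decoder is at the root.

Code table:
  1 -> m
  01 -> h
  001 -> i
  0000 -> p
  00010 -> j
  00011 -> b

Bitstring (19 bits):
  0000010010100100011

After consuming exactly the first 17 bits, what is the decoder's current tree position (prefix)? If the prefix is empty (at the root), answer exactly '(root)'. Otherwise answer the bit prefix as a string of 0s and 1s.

Answer: 000

Derivation:
Bit 0: prefix='0' (no match yet)
Bit 1: prefix='00' (no match yet)
Bit 2: prefix='000' (no match yet)
Bit 3: prefix='0000' -> emit 'p', reset
Bit 4: prefix='0' (no match yet)
Bit 5: prefix='01' -> emit 'h', reset
Bit 6: prefix='0' (no match yet)
Bit 7: prefix='00' (no match yet)
Bit 8: prefix='001' -> emit 'i', reset
Bit 9: prefix='0' (no match yet)
Bit 10: prefix='01' -> emit 'h', reset
Bit 11: prefix='0' (no match yet)
Bit 12: prefix='00' (no match yet)
Bit 13: prefix='001' -> emit 'i', reset
Bit 14: prefix='0' (no match yet)
Bit 15: prefix='00' (no match yet)
Bit 16: prefix='000' (no match yet)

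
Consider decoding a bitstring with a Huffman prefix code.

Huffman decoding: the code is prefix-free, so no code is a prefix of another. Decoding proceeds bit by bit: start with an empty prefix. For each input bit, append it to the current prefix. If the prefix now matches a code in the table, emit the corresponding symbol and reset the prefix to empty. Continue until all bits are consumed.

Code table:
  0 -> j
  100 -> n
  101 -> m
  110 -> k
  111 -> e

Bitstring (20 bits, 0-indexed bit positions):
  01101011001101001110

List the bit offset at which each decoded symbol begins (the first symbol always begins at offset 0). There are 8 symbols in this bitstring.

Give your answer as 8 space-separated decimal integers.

Answer: 0 1 4 7 10 13 16 19

Derivation:
Bit 0: prefix='0' -> emit 'j', reset
Bit 1: prefix='1' (no match yet)
Bit 2: prefix='11' (no match yet)
Bit 3: prefix='110' -> emit 'k', reset
Bit 4: prefix='1' (no match yet)
Bit 5: prefix='10' (no match yet)
Bit 6: prefix='101' -> emit 'm', reset
Bit 7: prefix='1' (no match yet)
Bit 8: prefix='10' (no match yet)
Bit 9: prefix='100' -> emit 'n', reset
Bit 10: prefix='1' (no match yet)
Bit 11: prefix='11' (no match yet)
Bit 12: prefix='110' -> emit 'k', reset
Bit 13: prefix='1' (no match yet)
Bit 14: prefix='10' (no match yet)
Bit 15: prefix='100' -> emit 'n', reset
Bit 16: prefix='1' (no match yet)
Bit 17: prefix='11' (no match yet)
Bit 18: prefix='111' -> emit 'e', reset
Bit 19: prefix='0' -> emit 'j', reset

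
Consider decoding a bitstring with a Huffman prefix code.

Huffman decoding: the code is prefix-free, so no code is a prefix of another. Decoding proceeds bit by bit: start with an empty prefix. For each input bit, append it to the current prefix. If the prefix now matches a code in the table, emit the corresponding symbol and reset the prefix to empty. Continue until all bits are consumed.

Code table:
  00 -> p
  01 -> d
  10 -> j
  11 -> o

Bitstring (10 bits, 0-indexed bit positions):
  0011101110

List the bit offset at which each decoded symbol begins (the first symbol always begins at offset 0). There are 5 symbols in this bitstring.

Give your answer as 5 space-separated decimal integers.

Answer: 0 2 4 6 8

Derivation:
Bit 0: prefix='0' (no match yet)
Bit 1: prefix='00' -> emit 'p', reset
Bit 2: prefix='1' (no match yet)
Bit 3: prefix='11' -> emit 'o', reset
Bit 4: prefix='1' (no match yet)
Bit 5: prefix='10' -> emit 'j', reset
Bit 6: prefix='1' (no match yet)
Bit 7: prefix='11' -> emit 'o', reset
Bit 8: prefix='1' (no match yet)
Bit 9: prefix='10' -> emit 'j', reset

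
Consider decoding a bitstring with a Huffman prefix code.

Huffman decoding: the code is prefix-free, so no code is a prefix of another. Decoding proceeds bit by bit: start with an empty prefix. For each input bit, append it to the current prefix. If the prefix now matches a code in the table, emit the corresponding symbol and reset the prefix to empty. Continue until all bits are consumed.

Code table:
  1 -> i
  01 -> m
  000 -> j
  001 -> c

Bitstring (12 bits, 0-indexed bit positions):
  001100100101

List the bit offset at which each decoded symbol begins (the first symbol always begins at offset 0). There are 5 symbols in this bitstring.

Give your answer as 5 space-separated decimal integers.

Answer: 0 3 4 7 10

Derivation:
Bit 0: prefix='0' (no match yet)
Bit 1: prefix='00' (no match yet)
Bit 2: prefix='001' -> emit 'c', reset
Bit 3: prefix='1' -> emit 'i', reset
Bit 4: prefix='0' (no match yet)
Bit 5: prefix='00' (no match yet)
Bit 6: prefix='001' -> emit 'c', reset
Bit 7: prefix='0' (no match yet)
Bit 8: prefix='00' (no match yet)
Bit 9: prefix='001' -> emit 'c', reset
Bit 10: prefix='0' (no match yet)
Bit 11: prefix='01' -> emit 'm', reset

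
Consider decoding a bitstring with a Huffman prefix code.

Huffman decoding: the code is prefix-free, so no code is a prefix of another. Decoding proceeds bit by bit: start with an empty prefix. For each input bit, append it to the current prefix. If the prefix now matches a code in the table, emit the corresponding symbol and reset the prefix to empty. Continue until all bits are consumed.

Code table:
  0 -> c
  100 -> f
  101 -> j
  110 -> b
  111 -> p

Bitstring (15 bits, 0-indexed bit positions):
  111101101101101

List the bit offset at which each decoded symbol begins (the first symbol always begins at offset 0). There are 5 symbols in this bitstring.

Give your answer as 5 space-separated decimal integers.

Bit 0: prefix='1' (no match yet)
Bit 1: prefix='11' (no match yet)
Bit 2: prefix='111' -> emit 'p', reset
Bit 3: prefix='1' (no match yet)
Bit 4: prefix='10' (no match yet)
Bit 5: prefix='101' -> emit 'j', reset
Bit 6: prefix='1' (no match yet)
Bit 7: prefix='10' (no match yet)
Bit 8: prefix='101' -> emit 'j', reset
Bit 9: prefix='1' (no match yet)
Bit 10: prefix='10' (no match yet)
Bit 11: prefix='101' -> emit 'j', reset
Bit 12: prefix='1' (no match yet)
Bit 13: prefix='10' (no match yet)
Bit 14: prefix='101' -> emit 'j', reset

Answer: 0 3 6 9 12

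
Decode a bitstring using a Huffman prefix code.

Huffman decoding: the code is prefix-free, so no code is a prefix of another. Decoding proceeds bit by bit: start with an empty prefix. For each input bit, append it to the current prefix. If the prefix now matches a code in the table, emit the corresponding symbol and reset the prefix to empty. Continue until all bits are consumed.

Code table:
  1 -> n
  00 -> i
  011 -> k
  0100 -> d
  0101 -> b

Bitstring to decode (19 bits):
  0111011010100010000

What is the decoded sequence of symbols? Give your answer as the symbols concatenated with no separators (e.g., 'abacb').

Answer: knkbidi

Derivation:
Bit 0: prefix='0' (no match yet)
Bit 1: prefix='01' (no match yet)
Bit 2: prefix='011' -> emit 'k', reset
Bit 3: prefix='1' -> emit 'n', reset
Bit 4: prefix='0' (no match yet)
Bit 5: prefix='01' (no match yet)
Bit 6: prefix='011' -> emit 'k', reset
Bit 7: prefix='0' (no match yet)
Bit 8: prefix='01' (no match yet)
Bit 9: prefix='010' (no match yet)
Bit 10: prefix='0101' -> emit 'b', reset
Bit 11: prefix='0' (no match yet)
Bit 12: prefix='00' -> emit 'i', reset
Bit 13: prefix='0' (no match yet)
Bit 14: prefix='01' (no match yet)
Bit 15: prefix='010' (no match yet)
Bit 16: prefix='0100' -> emit 'd', reset
Bit 17: prefix='0' (no match yet)
Bit 18: prefix='00' -> emit 'i', reset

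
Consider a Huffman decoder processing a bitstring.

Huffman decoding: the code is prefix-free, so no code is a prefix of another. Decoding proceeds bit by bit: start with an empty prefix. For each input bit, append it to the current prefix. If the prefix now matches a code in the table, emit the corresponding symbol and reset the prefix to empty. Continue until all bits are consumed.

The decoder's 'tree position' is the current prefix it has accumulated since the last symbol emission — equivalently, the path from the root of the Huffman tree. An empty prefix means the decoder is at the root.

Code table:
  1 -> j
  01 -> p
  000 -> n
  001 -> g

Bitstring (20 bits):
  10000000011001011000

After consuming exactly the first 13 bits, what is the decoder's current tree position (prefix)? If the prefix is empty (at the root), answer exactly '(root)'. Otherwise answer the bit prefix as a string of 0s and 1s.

Answer: 00

Derivation:
Bit 0: prefix='1' -> emit 'j', reset
Bit 1: prefix='0' (no match yet)
Bit 2: prefix='00' (no match yet)
Bit 3: prefix='000' -> emit 'n', reset
Bit 4: prefix='0' (no match yet)
Bit 5: prefix='00' (no match yet)
Bit 6: prefix='000' -> emit 'n', reset
Bit 7: prefix='0' (no match yet)
Bit 8: prefix='00' (no match yet)
Bit 9: prefix='001' -> emit 'g', reset
Bit 10: prefix='1' -> emit 'j', reset
Bit 11: prefix='0' (no match yet)
Bit 12: prefix='00' (no match yet)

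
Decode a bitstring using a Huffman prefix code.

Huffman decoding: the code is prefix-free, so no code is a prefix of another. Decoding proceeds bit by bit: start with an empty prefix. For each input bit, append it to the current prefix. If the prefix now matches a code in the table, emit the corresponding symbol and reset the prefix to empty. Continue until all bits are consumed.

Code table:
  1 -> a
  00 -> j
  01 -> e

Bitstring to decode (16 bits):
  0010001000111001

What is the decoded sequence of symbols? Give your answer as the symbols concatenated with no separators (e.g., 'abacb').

Answer: jajejeaaja

Derivation:
Bit 0: prefix='0' (no match yet)
Bit 1: prefix='00' -> emit 'j', reset
Bit 2: prefix='1' -> emit 'a', reset
Bit 3: prefix='0' (no match yet)
Bit 4: prefix='00' -> emit 'j', reset
Bit 5: prefix='0' (no match yet)
Bit 6: prefix='01' -> emit 'e', reset
Bit 7: prefix='0' (no match yet)
Bit 8: prefix='00' -> emit 'j', reset
Bit 9: prefix='0' (no match yet)
Bit 10: prefix='01' -> emit 'e', reset
Bit 11: prefix='1' -> emit 'a', reset
Bit 12: prefix='1' -> emit 'a', reset
Bit 13: prefix='0' (no match yet)
Bit 14: prefix='00' -> emit 'j', reset
Bit 15: prefix='1' -> emit 'a', reset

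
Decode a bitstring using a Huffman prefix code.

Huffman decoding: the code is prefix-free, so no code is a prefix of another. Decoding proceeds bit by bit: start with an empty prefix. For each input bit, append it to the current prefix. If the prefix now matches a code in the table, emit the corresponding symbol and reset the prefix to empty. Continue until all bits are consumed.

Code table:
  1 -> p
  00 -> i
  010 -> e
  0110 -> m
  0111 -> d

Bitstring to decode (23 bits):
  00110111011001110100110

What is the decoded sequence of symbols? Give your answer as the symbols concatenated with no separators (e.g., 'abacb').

Bit 0: prefix='0' (no match yet)
Bit 1: prefix='00' -> emit 'i', reset
Bit 2: prefix='1' -> emit 'p', reset
Bit 3: prefix='1' -> emit 'p', reset
Bit 4: prefix='0' (no match yet)
Bit 5: prefix='01' (no match yet)
Bit 6: prefix='011' (no match yet)
Bit 7: prefix='0111' -> emit 'd', reset
Bit 8: prefix='0' (no match yet)
Bit 9: prefix='01' (no match yet)
Bit 10: prefix='011' (no match yet)
Bit 11: prefix='0110' -> emit 'm', reset
Bit 12: prefix='0' (no match yet)
Bit 13: prefix='01' (no match yet)
Bit 14: prefix='011' (no match yet)
Bit 15: prefix='0111' -> emit 'd', reset
Bit 16: prefix='0' (no match yet)
Bit 17: prefix='01' (no match yet)
Bit 18: prefix='010' -> emit 'e', reset
Bit 19: prefix='0' (no match yet)
Bit 20: prefix='01' (no match yet)
Bit 21: prefix='011' (no match yet)
Bit 22: prefix='0110' -> emit 'm', reset

Answer: ippdmdem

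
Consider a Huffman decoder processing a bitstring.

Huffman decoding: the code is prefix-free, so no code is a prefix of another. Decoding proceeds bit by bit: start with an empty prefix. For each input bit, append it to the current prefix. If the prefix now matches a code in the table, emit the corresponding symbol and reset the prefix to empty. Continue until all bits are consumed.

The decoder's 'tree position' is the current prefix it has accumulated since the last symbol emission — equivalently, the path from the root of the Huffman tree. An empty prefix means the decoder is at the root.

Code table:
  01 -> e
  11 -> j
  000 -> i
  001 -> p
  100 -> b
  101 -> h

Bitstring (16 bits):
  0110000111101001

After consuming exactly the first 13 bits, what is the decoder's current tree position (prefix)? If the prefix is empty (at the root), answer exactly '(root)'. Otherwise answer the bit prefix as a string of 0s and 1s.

Bit 0: prefix='0' (no match yet)
Bit 1: prefix='01' -> emit 'e', reset
Bit 2: prefix='1' (no match yet)
Bit 3: prefix='10' (no match yet)
Bit 4: prefix='100' -> emit 'b', reset
Bit 5: prefix='0' (no match yet)
Bit 6: prefix='00' (no match yet)
Bit 7: prefix='001' -> emit 'p', reset
Bit 8: prefix='1' (no match yet)
Bit 9: prefix='11' -> emit 'j', reset
Bit 10: prefix='1' (no match yet)
Bit 11: prefix='10' (no match yet)
Bit 12: prefix='101' -> emit 'h', reset

Answer: (root)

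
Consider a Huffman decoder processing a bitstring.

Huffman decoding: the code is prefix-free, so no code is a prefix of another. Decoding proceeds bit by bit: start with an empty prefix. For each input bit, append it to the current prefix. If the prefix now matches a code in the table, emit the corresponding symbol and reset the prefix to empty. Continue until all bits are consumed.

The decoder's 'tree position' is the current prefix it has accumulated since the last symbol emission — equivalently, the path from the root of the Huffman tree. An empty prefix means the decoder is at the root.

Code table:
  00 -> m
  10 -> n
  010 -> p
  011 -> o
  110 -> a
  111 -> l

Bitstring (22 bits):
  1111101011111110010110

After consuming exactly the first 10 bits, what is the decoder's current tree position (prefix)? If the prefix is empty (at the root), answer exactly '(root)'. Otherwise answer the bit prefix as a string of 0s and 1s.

Bit 0: prefix='1' (no match yet)
Bit 1: prefix='11' (no match yet)
Bit 2: prefix='111' -> emit 'l', reset
Bit 3: prefix='1' (no match yet)
Bit 4: prefix='11' (no match yet)
Bit 5: prefix='110' -> emit 'a', reset
Bit 6: prefix='1' (no match yet)
Bit 7: prefix='10' -> emit 'n', reset
Bit 8: prefix='1' (no match yet)
Bit 9: prefix='11' (no match yet)

Answer: 11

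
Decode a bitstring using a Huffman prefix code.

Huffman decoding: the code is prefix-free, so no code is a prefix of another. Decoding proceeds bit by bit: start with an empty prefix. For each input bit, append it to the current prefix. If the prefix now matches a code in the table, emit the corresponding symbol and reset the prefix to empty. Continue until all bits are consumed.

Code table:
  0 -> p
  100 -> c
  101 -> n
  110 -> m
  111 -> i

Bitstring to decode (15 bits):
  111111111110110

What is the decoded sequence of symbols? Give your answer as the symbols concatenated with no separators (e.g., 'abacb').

Bit 0: prefix='1' (no match yet)
Bit 1: prefix='11' (no match yet)
Bit 2: prefix='111' -> emit 'i', reset
Bit 3: prefix='1' (no match yet)
Bit 4: prefix='11' (no match yet)
Bit 5: prefix='111' -> emit 'i', reset
Bit 6: prefix='1' (no match yet)
Bit 7: prefix='11' (no match yet)
Bit 8: prefix='111' -> emit 'i', reset
Bit 9: prefix='1' (no match yet)
Bit 10: prefix='11' (no match yet)
Bit 11: prefix='110' -> emit 'm', reset
Bit 12: prefix='1' (no match yet)
Bit 13: prefix='11' (no match yet)
Bit 14: prefix='110' -> emit 'm', reset

Answer: iiimm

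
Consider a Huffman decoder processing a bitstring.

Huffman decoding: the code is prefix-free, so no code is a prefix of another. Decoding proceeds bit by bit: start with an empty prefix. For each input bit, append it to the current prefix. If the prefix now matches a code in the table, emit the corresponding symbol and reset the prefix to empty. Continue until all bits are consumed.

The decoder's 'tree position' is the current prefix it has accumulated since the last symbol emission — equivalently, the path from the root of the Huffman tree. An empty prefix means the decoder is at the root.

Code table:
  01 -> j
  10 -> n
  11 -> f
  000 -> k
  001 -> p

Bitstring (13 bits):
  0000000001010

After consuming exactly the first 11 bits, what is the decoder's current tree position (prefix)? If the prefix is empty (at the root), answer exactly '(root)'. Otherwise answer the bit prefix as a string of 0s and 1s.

Bit 0: prefix='0' (no match yet)
Bit 1: prefix='00' (no match yet)
Bit 2: prefix='000' -> emit 'k', reset
Bit 3: prefix='0' (no match yet)
Bit 4: prefix='00' (no match yet)
Bit 5: prefix='000' -> emit 'k', reset
Bit 6: prefix='0' (no match yet)
Bit 7: prefix='00' (no match yet)
Bit 8: prefix='000' -> emit 'k', reset
Bit 9: prefix='1' (no match yet)
Bit 10: prefix='10' -> emit 'n', reset

Answer: (root)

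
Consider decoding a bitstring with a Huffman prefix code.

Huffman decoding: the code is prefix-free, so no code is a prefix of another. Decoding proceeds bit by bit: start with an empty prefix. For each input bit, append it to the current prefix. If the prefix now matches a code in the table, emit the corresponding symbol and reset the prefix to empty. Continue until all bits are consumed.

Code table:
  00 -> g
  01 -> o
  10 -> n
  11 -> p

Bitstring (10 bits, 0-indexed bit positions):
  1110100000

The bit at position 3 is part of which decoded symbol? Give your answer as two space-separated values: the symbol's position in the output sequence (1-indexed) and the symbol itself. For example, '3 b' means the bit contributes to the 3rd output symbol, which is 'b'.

Answer: 2 n

Derivation:
Bit 0: prefix='1' (no match yet)
Bit 1: prefix='11' -> emit 'p', reset
Bit 2: prefix='1' (no match yet)
Bit 3: prefix='10' -> emit 'n', reset
Bit 4: prefix='1' (no match yet)
Bit 5: prefix='10' -> emit 'n', reset
Bit 6: prefix='0' (no match yet)
Bit 7: prefix='00' -> emit 'g', reset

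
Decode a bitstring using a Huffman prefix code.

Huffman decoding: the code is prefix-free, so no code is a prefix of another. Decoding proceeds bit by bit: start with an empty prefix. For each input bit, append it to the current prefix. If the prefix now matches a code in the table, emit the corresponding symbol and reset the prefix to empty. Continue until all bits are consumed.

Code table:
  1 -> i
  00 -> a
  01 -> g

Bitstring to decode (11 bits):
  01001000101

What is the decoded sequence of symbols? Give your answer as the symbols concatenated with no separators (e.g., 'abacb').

Answer: gaiagg

Derivation:
Bit 0: prefix='0' (no match yet)
Bit 1: prefix='01' -> emit 'g', reset
Bit 2: prefix='0' (no match yet)
Bit 3: prefix='00' -> emit 'a', reset
Bit 4: prefix='1' -> emit 'i', reset
Bit 5: prefix='0' (no match yet)
Bit 6: prefix='00' -> emit 'a', reset
Bit 7: prefix='0' (no match yet)
Bit 8: prefix='01' -> emit 'g', reset
Bit 9: prefix='0' (no match yet)
Bit 10: prefix='01' -> emit 'g', reset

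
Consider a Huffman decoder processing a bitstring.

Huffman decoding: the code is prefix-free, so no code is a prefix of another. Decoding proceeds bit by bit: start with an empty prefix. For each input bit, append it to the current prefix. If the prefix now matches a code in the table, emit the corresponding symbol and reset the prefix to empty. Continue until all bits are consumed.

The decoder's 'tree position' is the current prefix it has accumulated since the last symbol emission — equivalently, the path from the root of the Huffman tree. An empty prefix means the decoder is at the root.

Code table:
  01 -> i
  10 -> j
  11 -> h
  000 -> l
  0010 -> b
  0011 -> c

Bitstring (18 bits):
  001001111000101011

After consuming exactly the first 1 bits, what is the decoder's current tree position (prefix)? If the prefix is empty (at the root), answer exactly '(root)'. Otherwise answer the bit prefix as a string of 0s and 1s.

Answer: 0

Derivation:
Bit 0: prefix='0' (no match yet)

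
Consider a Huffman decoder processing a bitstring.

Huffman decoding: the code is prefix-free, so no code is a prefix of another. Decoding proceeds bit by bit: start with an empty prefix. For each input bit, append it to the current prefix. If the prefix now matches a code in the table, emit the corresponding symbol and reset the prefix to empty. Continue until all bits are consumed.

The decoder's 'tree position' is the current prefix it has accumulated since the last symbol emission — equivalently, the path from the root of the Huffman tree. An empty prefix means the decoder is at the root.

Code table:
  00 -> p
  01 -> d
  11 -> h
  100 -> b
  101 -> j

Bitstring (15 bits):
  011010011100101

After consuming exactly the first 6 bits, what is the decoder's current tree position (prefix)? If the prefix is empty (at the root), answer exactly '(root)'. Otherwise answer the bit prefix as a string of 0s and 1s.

Bit 0: prefix='0' (no match yet)
Bit 1: prefix='01' -> emit 'd', reset
Bit 2: prefix='1' (no match yet)
Bit 3: prefix='10' (no match yet)
Bit 4: prefix='101' -> emit 'j', reset
Bit 5: prefix='0' (no match yet)

Answer: 0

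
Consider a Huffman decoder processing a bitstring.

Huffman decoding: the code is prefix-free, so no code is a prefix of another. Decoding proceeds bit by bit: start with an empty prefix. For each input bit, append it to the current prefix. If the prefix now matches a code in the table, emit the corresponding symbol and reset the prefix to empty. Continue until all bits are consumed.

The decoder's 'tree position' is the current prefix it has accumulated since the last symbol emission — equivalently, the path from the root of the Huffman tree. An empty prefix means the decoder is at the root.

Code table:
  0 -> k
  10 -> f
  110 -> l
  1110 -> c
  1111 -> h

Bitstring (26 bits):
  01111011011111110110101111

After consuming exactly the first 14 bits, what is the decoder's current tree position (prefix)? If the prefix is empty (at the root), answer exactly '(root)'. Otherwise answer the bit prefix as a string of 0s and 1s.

Answer: 1

Derivation:
Bit 0: prefix='0' -> emit 'k', reset
Bit 1: prefix='1' (no match yet)
Bit 2: prefix='11' (no match yet)
Bit 3: prefix='111' (no match yet)
Bit 4: prefix='1111' -> emit 'h', reset
Bit 5: prefix='0' -> emit 'k', reset
Bit 6: prefix='1' (no match yet)
Bit 7: prefix='11' (no match yet)
Bit 8: prefix='110' -> emit 'l', reset
Bit 9: prefix='1' (no match yet)
Bit 10: prefix='11' (no match yet)
Bit 11: prefix='111' (no match yet)
Bit 12: prefix='1111' -> emit 'h', reset
Bit 13: prefix='1' (no match yet)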